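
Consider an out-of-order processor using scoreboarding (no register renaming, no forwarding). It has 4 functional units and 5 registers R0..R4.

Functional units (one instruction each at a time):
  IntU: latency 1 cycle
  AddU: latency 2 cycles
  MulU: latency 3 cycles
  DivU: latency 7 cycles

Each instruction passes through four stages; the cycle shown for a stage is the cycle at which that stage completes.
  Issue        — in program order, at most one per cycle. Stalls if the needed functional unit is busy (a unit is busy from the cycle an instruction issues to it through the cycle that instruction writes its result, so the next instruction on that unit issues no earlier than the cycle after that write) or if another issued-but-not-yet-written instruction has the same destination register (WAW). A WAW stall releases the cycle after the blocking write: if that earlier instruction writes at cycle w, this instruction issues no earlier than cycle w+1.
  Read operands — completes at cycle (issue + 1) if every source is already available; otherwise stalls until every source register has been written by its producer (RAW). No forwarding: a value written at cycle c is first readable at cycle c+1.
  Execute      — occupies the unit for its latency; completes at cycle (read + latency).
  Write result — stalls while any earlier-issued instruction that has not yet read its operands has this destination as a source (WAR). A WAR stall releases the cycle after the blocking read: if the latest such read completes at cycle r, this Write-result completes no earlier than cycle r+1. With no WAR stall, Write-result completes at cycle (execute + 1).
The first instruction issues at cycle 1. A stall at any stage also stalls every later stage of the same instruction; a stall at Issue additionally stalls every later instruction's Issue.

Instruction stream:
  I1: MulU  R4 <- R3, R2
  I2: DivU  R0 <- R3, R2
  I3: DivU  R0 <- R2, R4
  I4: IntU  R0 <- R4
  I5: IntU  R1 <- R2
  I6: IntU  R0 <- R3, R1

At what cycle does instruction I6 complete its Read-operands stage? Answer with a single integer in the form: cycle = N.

  I1 | 1 | 2 | 5 | 6
  I2 | 2 | 3 | 10 | 11
  I3 | 12 | 13 | 20 | 21   struct: DivU busy until I2 writes@11
  I4 | 22 | 23 | 24 | 25   WAW R0: wait I3 write@21
  I5 | 26 | 27 | 28 | 29   struct: IntU busy until I4 writes@25
  I6 | 30 | 31 | 32 | 33   struct: IntU busy until I5 writes@29

cycle = 31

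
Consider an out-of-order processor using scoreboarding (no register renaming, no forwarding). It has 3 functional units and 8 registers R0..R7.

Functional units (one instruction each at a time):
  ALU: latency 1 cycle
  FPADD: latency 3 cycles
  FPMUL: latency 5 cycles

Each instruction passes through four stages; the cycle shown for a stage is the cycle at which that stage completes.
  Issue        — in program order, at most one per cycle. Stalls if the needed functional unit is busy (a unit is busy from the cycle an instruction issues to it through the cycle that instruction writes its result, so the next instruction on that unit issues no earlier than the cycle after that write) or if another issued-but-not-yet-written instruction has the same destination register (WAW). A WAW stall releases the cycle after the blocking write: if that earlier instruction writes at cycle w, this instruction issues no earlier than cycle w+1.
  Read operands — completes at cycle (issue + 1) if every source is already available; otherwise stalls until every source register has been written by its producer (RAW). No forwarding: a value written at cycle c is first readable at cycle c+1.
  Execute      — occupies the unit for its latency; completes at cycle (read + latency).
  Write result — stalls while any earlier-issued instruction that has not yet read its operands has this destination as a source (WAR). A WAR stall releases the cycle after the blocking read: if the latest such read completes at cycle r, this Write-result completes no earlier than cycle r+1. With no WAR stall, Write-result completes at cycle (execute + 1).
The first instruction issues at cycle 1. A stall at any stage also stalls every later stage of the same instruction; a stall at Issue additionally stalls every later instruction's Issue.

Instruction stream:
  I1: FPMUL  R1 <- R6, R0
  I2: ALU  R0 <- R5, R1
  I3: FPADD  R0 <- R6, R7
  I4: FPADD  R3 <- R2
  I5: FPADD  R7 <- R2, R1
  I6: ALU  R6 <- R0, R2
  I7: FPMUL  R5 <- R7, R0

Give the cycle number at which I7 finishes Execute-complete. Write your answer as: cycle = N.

cycle = 35

c1: I1 dispatched to FPMUL
c2: I1 operands ready · I2 dispatched to ALU
c7: I1 complete
c8: R1←I1
c9: I2 operands ready
c10: I2 complete
c11: R0←I2
c12: I3 dispatched to FPADD
c13: I3 operands ready
c16: I3 complete
c17: R0←I3
c18: I4 dispatched to FPADD
c19: I4 operands ready
c22: I4 complete
c23: R3←I4
c24: I5 dispatched to FPADD
c25: I5 operands ready · I6 dispatched to ALU
c26: I6 operands ready · I7 dispatched to FPMUL
c27: I6 complete
c28: I5 complete · R6←I6
c29: R7←I5
c30: I7 operands ready
c35: I7 complete
c36: R5←I7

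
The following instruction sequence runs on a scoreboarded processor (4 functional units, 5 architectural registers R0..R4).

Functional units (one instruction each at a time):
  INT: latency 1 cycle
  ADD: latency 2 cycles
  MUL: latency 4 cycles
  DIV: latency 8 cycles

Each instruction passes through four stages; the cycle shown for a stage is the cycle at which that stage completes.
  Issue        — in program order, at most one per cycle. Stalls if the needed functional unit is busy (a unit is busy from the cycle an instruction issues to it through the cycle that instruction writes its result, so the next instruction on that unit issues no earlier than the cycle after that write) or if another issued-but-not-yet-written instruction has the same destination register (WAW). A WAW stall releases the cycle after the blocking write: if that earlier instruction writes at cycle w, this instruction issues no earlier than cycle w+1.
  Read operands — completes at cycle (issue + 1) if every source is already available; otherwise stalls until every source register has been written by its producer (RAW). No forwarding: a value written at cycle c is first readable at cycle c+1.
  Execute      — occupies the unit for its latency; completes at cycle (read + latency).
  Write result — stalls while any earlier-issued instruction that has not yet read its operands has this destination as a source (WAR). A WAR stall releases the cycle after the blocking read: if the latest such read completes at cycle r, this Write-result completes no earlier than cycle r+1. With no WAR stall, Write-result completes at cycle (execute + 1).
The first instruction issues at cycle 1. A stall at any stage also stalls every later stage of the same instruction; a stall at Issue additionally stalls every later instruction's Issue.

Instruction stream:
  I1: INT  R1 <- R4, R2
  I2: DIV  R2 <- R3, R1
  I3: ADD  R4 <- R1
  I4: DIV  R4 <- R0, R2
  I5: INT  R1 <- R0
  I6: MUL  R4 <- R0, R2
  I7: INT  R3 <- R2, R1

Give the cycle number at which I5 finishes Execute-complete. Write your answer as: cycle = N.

cycle = 18

c1: I1 issues→INT
c2: I1 reads, I2 issues→DIV
c3: I1 exec-done, I3 issues→ADD
c4: I1 writes R1
c5: I2 reads, I3 reads
c7: I3 exec-done
c8: I3 writes R4
c13: I2 exec-done
c14: I2 writes R2
c15: I4 issues→DIV
c16: I4 reads, I5 issues→INT
c17: I5 reads
c18: I5 exec-done
c19: I5 writes R1
c24: I4 exec-done
c25: I4 writes R4
c26: I6 issues→MUL
c27: I6 reads, I7 issues→INT
c28: I7 reads
c29: I7 exec-done
c30: I7 writes R3
c31: I6 exec-done
c32: I6 writes R4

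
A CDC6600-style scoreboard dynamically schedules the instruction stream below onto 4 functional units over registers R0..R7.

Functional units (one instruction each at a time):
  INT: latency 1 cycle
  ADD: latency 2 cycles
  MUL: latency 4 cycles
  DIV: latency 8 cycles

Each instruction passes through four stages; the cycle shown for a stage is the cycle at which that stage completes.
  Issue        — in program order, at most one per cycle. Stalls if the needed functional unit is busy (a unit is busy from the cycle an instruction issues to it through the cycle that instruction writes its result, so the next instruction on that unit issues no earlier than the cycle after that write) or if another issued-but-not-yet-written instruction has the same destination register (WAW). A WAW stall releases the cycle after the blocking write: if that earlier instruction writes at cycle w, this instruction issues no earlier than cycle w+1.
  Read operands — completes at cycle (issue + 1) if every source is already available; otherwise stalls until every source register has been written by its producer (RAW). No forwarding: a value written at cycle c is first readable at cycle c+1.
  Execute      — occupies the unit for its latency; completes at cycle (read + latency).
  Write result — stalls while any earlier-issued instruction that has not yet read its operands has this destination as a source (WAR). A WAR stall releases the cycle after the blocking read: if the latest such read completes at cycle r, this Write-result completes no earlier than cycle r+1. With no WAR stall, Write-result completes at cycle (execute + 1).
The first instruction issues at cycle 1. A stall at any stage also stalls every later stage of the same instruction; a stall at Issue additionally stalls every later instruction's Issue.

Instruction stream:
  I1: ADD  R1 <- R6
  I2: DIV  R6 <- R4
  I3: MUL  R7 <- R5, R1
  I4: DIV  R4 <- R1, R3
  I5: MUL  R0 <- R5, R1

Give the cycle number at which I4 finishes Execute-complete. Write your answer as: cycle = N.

[1] I1 issues→ADD
[2] I1 reads | I2 issues→DIV
[3] I2 reads | I3 issues→MUL
[4] I1 exec-done
[5] I1 writes R1
[6] I3 reads
[10] I3 exec-done
[11] I2 exec-done | I3 writes R7
[12] I2 writes R6
[13] I4 issues→DIV
[14] I4 reads | I5 issues→MUL
[15] I5 reads
[19] I5 exec-done
[20] I5 writes R0
[22] I4 exec-done
[23] I4 writes R4

cycle = 22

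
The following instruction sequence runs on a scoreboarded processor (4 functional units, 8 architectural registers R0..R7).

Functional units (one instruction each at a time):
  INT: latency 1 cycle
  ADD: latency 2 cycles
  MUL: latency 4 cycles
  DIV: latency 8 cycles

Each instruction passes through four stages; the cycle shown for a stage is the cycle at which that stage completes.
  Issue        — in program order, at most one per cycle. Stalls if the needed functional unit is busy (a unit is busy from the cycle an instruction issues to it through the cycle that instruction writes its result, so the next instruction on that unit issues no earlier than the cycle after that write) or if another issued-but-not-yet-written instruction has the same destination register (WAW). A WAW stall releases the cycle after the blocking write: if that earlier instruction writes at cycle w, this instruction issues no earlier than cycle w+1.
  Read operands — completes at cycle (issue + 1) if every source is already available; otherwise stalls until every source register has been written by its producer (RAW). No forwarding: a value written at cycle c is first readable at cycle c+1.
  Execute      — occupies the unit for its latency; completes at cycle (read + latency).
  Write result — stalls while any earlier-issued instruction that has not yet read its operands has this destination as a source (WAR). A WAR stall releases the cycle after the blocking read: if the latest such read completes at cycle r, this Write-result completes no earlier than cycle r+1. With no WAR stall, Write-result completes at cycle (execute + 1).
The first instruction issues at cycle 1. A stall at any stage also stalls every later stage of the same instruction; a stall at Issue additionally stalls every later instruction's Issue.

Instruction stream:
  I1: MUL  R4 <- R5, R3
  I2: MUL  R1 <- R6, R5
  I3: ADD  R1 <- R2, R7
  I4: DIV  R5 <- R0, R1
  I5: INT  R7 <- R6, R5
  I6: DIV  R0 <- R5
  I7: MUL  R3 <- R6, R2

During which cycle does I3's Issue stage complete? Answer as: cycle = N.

cycle = 15

t=1  issue I1 (MUL)
t=2  I1 read-ops
t=6  I1 finished on MUL
t=7  I1→R4
t=8  issue I2 (MUL)
t=9  I2 read-ops
t=13  I2 finished on MUL
t=14  I2→R1
t=15  issue I3 (ADD)
t=16  I3 read-ops, issue I4 (DIV)
t=17  issue I5 (INT)
t=18  I3 finished on ADD
t=19  I3→R1
t=20  I4 read-ops
t=28  I4 finished on DIV
t=29  I4→R5
t=30  I5 read-ops, issue I6 (DIV)
t=31  I5 finished on INT, I6 read-ops, issue I7 (MUL)
t=32  I5→R7, I7 read-ops
t=36  I7 finished on MUL
t=37  I7→R3
t=39  I6 finished on DIV
t=40  I6→R0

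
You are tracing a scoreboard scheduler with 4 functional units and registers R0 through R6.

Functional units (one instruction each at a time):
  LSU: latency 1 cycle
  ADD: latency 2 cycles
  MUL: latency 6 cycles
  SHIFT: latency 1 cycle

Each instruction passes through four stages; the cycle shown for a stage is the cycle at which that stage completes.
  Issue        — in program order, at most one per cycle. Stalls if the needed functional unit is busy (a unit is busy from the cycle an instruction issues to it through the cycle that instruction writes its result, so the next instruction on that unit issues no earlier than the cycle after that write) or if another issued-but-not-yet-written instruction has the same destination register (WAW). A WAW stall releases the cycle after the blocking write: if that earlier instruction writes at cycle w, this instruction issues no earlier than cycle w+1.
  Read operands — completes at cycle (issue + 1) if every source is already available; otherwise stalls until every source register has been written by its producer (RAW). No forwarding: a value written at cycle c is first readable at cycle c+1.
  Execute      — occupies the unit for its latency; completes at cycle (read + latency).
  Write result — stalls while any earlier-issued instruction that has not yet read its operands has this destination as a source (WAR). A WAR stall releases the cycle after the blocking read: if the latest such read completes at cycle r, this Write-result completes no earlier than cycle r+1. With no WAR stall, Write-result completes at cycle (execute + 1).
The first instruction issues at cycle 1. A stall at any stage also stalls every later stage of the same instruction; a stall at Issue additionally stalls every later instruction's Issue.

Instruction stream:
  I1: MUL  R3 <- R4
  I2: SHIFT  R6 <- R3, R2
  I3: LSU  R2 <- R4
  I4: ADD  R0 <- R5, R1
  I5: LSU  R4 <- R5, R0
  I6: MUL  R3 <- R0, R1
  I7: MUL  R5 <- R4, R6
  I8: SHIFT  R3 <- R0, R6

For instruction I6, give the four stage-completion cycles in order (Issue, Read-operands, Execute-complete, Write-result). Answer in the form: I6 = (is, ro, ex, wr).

I6 = (13, 14, 20, 21)

I1: IS=1 RO=2 EX=8 WR=9
I2: IS=2 RO=10 EX=11 WR=12  [RAW R3: wait I1 write@9]
I3: IS=3 RO=4 EX=5 WR=11  [WAR R2: wait I2 read@10]
I4: IS=4 RO=5 EX=7 WR=8
I5: IS=12 RO=13 EX=14 WR=15  [struct: LSU busy until I3 writes@11]
I6: IS=13 RO=14 EX=20 WR=21
I7: IS=22 RO=23 EX=29 WR=30  [struct: MUL busy until I6 writes@21]
I8: IS=23 RO=24 EX=25 WR=26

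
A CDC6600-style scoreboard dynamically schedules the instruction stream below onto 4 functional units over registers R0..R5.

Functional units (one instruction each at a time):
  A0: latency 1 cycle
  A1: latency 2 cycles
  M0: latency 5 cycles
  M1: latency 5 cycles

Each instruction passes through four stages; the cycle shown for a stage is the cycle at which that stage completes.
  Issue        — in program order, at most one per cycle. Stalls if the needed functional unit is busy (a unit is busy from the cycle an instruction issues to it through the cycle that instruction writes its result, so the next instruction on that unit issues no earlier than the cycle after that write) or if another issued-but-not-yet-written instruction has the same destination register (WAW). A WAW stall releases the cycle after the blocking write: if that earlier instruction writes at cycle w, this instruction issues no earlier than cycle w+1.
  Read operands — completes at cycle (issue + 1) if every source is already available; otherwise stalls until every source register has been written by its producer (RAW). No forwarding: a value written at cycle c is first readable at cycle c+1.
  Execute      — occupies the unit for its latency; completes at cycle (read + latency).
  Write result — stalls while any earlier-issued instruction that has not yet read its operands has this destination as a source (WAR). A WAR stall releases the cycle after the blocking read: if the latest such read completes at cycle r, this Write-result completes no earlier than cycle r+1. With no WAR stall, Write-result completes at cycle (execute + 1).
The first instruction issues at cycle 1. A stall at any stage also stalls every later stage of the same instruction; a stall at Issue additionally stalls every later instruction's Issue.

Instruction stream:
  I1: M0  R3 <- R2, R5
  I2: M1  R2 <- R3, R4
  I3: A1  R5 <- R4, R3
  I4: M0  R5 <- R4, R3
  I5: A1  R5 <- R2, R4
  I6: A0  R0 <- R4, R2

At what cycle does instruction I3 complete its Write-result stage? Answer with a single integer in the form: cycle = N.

cycle 1: I1 dispatched to M0
cycle 2: I1 operands ready; I2 dispatched to M1
cycle 3: I3 dispatched to A1
cycle 7: I1 complete
cycle 8: R3←I1
cycle 9: I2 operands ready; I3 operands ready
cycle 11: I3 complete
cycle 12: R5←I3
cycle 13: I4 dispatched to M0
cycle 14: I2 complete; I4 operands ready
cycle 15: R2←I2
cycle 19: I4 complete
cycle 20: R5←I4
cycle 21: I5 dispatched to A1
cycle 22: I5 operands ready; I6 dispatched to A0
cycle 23: I6 operands ready
cycle 24: I5 complete; I6 complete
cycle 25: R5←I5; R0←I6

cycle = 12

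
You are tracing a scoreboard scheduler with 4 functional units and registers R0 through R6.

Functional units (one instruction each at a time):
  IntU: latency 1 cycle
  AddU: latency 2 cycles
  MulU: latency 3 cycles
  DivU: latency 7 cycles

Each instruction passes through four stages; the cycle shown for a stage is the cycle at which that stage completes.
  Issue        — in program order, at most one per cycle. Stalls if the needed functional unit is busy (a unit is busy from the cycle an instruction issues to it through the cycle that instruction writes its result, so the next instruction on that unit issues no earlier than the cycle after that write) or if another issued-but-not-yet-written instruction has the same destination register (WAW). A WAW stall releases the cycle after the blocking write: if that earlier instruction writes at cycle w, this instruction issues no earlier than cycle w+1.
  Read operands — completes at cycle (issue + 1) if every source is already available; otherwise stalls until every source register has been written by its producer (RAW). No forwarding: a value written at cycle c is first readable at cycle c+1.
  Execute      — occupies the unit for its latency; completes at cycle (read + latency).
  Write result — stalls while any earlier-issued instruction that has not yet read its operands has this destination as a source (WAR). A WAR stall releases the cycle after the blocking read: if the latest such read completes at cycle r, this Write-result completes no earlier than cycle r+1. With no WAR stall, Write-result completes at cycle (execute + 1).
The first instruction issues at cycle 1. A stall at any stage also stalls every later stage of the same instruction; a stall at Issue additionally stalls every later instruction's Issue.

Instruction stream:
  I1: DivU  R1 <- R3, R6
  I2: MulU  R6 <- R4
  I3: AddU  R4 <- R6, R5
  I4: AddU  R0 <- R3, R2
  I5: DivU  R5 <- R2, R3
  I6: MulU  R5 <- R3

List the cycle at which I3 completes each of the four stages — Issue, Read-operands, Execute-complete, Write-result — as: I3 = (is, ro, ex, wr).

I3 = (3, 8, 10, 11)

1) issue 1, read 2, done 9, write 10
2) issue 2, read 3, done 6, write 7
3) issue 3, read 8, done 10, write 11  <RAW R6: wait I2 write@7>
4) issue 12, read 13, done 15, write 16  <struct: AddU busy until I3 writes@11>
5) issue 13, read 14, done 21, write 22
6) issue 23, read 24, done 27, write 28  <WAW R5: wait I5 write@22>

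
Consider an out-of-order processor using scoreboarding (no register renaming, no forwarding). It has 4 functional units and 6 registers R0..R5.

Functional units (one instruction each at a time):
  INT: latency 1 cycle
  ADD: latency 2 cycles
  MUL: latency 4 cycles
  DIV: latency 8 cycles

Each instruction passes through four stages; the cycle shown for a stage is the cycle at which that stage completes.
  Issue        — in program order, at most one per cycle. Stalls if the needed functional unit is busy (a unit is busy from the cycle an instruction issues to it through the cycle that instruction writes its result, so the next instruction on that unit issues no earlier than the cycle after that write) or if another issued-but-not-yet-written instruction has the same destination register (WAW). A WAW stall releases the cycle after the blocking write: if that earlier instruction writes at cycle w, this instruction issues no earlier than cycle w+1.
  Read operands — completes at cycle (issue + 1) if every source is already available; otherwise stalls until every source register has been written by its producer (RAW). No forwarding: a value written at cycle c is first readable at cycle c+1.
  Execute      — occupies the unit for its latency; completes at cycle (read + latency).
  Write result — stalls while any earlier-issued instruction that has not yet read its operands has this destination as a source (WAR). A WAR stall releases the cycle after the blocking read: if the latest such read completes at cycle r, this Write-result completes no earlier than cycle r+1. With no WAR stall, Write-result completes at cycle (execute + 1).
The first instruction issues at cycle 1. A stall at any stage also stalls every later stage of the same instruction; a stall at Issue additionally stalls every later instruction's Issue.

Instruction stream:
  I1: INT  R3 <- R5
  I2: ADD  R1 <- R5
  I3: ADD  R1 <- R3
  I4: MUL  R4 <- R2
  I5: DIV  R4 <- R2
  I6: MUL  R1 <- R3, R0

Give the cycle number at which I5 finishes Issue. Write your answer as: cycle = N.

cycle 1: issue I1 (INT)
cycle 2: I1 read-ops; issue I2 (ADD)
cycle 3: I1 finished on INT; I2 read-ops
cycle 4: I1→R3
cycle 5: I2 finished on ADD
cycle 6: I2→R1
cycle 7: issue I3 (ADD)
cycle 8: I3 read-ops; issue I4 (MUL)
cycle 9: I4 read-ops
cycle 10: I3 finished on ADD
cycle 11: I3→R1
cycle 13: I4 finished on MUL
cycle 14: I4→R4
cycle 15: issue I5 (DIV)
cycle 16: I5 read-ops; issue I6 (MUL)
cycle 17: I6 read-ops
cycle 21: I6 finished on MUL
cycle 22: I6→R1
cycle 24: I5 finished on DIV
cycle 25: I5→R4

cycle = 15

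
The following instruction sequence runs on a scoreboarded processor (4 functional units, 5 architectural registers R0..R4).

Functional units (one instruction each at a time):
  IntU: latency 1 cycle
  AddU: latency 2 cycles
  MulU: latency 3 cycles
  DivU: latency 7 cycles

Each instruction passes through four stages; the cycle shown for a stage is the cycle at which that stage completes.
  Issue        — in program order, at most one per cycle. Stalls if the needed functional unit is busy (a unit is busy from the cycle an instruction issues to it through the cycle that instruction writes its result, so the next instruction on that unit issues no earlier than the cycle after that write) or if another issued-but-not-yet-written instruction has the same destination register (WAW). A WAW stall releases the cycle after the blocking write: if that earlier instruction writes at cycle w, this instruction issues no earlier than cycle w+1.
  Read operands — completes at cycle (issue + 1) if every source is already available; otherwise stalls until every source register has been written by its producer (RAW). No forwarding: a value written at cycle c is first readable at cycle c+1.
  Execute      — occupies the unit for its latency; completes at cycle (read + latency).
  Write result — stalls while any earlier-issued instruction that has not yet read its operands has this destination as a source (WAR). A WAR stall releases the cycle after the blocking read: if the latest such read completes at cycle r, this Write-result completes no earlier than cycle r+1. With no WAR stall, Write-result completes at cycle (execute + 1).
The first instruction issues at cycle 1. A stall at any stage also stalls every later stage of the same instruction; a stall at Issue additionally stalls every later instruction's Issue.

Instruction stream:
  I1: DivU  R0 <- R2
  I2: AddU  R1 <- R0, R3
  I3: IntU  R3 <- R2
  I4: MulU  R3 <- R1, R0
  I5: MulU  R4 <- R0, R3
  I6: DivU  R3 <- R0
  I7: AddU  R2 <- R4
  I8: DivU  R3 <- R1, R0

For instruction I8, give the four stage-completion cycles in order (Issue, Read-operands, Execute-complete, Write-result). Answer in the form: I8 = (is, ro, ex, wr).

1) issue 1, read 2, done 9, write 10
2) issue 2, read 11, done 13, write 14  <RAW R0: wait I1 write@10>
3) issue 3, read 4, done 5, write 12  <WAR R3: wait I2 read@11>
4) issue 13, read 15, done 18, write 19  <WAW R3: wait I3 write@12 / RAW R1: wait I2 write@14>
5) issue 20, read 21, done 24, write 25  <struct: MulU busy until I4 writes@19>
6) issue 21, read 22, done 29, write 30
7) issue 22, read 26, done 28, write 29  <RAW R4: wait I5 write@25>
8) issue 31, read 32, done 39, write 40  <struct: DivU busy until I6 writes@30>

I8 = (31, 32, 39, 40)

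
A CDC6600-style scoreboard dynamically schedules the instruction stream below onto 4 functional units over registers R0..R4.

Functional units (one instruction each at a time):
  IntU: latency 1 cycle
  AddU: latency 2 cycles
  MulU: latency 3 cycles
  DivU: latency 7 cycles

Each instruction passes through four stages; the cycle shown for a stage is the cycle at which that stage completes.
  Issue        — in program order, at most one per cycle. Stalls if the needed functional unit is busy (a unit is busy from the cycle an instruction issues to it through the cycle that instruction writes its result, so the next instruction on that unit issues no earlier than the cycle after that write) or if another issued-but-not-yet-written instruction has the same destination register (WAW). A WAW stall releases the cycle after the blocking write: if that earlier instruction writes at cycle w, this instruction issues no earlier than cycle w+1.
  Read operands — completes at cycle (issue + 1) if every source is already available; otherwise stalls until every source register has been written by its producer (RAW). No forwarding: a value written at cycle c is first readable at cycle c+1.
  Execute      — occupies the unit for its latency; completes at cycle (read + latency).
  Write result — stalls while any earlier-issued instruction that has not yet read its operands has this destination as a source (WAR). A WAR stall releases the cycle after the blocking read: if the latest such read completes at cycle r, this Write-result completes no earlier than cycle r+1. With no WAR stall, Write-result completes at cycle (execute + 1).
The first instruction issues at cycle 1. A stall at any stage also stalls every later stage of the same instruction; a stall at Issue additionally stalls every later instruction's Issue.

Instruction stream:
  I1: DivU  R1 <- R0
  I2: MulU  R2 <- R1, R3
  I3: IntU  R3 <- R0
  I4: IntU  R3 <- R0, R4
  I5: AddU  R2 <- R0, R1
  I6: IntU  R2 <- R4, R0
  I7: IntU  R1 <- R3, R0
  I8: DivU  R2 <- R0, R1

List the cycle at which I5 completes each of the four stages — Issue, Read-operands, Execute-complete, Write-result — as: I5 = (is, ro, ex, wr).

I5 = (16, 17, 19, 20)

[1] I1 issues→DivU
[2] I1 reads | I2 issues→MulU
[3] I3 issues→IntU
[4] I3 reads
[5] I3 exec-done
[9] I1 exec-done
[10] I1 writes R1
[11] I2 reads
[12] I3 writes R3
[13] I4 issues→IntU
[14] I2 exec-done | I4 reads
[15] I2 writes R2 | I4 exec-done
[16] I4 writes R3 | I5 issues→AddU
[17] I5 reads
[19] I5 exec-done
[20] I5 writes R2
[21] I6 issues→IntU
[22] I6 reads
[23] I6 exec-done
[24] I6 writes R2
[25] I7 issues→IntU
[26] I7 reads | I8 issues→DivU
[27] I7 exec-done
[28] I7 writes R1
[29] I8 reads
[36] I8 exec-done
[37] I8 writes R2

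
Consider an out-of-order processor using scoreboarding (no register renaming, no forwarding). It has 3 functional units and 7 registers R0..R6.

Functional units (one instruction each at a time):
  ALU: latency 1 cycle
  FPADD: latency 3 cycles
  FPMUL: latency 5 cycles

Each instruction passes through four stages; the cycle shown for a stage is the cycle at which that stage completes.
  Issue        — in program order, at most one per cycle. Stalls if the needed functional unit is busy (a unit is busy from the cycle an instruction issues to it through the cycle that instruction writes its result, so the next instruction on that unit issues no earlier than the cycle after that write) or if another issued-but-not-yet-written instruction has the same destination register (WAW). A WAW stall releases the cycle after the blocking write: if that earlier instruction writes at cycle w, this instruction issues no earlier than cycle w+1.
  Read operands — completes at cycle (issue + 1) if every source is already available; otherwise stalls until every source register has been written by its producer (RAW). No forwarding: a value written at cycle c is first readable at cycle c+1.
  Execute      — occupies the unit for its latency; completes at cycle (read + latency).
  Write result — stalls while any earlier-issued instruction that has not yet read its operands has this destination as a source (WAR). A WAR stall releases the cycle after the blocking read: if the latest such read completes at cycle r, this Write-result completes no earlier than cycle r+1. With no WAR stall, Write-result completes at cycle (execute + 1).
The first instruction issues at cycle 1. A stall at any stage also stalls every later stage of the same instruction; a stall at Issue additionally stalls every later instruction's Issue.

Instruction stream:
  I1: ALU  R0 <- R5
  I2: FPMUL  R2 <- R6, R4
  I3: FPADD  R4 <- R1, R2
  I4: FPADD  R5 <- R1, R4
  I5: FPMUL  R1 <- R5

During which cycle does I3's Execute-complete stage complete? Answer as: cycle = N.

  I1 | 1 | 2 | 3 | 4
  I2 | 2 | 3 | 8 | 9
  I3 | 3 | 10 | 13 | 14   RAW R2: wait I2 write@9
  I4 | 15 | 16 | 19 | 20   struct: FPADD busy until I3 writes@14
  I5 | 16 | 21 | 26 | 27   RAW R5: wait I4 write@20

cycle = 13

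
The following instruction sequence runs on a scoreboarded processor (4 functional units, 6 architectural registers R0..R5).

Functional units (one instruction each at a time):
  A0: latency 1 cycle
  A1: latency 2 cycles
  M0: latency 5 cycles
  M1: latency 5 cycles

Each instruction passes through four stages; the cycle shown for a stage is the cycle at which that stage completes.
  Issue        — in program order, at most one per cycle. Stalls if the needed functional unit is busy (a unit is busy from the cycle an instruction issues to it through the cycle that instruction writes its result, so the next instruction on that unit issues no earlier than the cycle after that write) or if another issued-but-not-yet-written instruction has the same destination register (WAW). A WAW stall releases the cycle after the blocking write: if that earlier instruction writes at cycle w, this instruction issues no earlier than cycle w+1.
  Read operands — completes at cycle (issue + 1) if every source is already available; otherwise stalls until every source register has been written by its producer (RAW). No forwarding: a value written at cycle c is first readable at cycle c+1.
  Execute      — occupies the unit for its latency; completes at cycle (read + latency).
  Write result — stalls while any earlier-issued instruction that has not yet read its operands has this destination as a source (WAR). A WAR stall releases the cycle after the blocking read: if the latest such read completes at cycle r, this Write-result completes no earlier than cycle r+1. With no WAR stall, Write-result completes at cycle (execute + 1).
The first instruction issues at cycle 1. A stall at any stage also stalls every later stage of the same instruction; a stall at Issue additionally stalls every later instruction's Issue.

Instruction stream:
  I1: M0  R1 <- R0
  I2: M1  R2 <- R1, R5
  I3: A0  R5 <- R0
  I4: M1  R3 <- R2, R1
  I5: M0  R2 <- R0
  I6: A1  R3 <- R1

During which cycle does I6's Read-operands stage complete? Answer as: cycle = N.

[1] I1→M0
[2] I1 RO, I2→M1
[3] I3→A0
[4] I3 RO
[5] I3 EX
[7] I1 EX
[8] I1 WR R1
[9] I2 RO
[10] I3 WR R5
[14] I2 EX
[15] I2 WR R2
[16] I4→M1
[17] I4 RO, I5→M0
[18] I5 RO
[22] I4 EX
[23] I4 WR R3, I5 EX
[24] I5 WR R2, I6→A1
[25] I6 RO
[27] I6 EX
[28] I6 WR R3

cycle = 25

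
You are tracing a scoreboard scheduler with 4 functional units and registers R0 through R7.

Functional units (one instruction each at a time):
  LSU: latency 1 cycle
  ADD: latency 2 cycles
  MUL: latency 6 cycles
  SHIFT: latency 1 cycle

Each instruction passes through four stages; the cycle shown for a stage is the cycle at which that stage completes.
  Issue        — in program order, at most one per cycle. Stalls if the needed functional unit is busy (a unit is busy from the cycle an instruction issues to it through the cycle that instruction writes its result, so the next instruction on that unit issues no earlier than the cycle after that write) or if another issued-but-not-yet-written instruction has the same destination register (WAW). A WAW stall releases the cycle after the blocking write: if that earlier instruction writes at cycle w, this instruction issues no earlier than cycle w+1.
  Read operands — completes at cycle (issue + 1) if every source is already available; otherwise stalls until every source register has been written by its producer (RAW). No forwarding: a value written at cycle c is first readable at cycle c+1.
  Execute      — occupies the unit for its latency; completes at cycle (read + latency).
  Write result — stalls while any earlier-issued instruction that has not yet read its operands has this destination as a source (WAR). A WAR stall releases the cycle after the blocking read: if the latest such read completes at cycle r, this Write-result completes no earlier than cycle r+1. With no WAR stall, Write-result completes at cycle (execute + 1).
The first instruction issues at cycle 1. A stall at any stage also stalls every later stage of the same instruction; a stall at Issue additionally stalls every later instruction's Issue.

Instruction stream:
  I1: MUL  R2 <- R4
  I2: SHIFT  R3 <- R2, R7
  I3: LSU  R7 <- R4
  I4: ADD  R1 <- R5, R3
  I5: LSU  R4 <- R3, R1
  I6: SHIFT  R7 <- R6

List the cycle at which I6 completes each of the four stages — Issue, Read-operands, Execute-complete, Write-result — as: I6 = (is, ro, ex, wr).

I6 = (13, 14, 15, 16)

[1] I1 dispatched to MUL
[2] I1 operands ready, I2 dispatched to SHIFT
[3] I3 dispatched to LSU
[4] I3 operands ready, I4 dispatched to ADD
[5] I3 complete
[8] I1 complete
[9] R2←I1
[10] I2 operands ready
[11] I2 complete, R7←I3
[12] R3←I2, I5 dispatched to LSU
[13] I4 operands ready, I6 dispatched to SHIFT
[14] I6 operands ready
[15] I4 complete, I6 complete
[16] R1←I4, R7←I6
[17] I5 operands ready
[18] I5 complete
[19] R4←I5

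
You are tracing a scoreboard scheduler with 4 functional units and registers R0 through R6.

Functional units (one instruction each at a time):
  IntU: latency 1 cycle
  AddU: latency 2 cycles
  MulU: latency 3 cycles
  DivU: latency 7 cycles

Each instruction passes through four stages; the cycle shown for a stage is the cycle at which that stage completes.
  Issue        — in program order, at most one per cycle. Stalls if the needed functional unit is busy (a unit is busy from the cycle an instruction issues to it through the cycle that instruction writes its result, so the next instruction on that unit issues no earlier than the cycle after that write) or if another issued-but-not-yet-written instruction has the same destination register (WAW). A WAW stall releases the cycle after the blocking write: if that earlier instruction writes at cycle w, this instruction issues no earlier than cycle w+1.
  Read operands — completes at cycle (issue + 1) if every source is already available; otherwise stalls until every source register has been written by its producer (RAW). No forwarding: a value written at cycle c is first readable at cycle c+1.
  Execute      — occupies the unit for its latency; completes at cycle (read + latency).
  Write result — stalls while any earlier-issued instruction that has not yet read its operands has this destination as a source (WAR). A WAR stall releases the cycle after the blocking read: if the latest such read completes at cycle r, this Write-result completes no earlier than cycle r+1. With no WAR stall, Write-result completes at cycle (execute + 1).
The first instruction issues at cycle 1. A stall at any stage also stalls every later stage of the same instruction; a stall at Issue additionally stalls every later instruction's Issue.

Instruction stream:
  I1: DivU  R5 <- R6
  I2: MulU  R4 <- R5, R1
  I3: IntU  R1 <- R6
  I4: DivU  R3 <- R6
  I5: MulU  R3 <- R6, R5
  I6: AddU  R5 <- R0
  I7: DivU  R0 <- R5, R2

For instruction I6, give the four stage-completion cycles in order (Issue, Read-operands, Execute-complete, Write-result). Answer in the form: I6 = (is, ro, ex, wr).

I6 = (22, 23, 25, 26)

  I1 | 1 | 2 | 9 | 10
  I2 | 2 | 11 | 14 | 15   RAW R5: wait I1 write@10
  I3 | 3 | 4 | 5 | 12   WAR R1: wait I2 read@11
  I4 | 11 | 12 | 19 | 20   struct: DivU busy until I1 writes@10
  I5 | 21 | 22 | 25 | 26   WAW R3: wait I4 write@20
  I6 | 22 | 23 | 25 | 26
  I7 | 23 | 27 | 34 | 35   RAW R5: wait I6 write@26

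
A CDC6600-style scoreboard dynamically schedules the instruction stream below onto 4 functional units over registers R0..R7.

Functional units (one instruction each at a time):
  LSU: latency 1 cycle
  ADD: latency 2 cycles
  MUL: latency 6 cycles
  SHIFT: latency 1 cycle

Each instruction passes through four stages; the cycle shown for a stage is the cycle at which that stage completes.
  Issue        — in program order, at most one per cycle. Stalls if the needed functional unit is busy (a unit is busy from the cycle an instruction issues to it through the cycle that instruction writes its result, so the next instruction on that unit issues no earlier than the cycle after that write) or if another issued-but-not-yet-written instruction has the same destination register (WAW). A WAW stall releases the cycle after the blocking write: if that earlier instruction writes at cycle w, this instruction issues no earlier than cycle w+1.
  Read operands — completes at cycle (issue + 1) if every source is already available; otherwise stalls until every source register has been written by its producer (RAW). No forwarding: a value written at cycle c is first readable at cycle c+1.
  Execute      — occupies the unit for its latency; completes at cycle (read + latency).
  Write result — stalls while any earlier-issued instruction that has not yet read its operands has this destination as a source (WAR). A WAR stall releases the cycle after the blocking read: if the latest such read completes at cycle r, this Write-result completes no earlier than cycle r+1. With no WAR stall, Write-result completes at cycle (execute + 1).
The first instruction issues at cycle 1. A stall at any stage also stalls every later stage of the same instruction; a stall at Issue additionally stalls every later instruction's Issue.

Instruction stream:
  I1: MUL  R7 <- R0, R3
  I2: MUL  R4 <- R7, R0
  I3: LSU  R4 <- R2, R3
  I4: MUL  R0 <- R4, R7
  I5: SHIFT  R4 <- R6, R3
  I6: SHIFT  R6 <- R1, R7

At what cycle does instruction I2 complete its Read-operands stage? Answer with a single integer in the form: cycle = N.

1) issue 1, read 2, done 8, write 9
2) issue 10, read 11, done 17, write 18  <struct: MUL busy until I1 writes@9>
3) issue 19, read 20, done 21, write 22  <WAW R4: wait I2 write@18>
4) issue 20, read 23, done 29, write 30  <RAW R4: wait I3 write@22>
5) issue 23, read 24, done 25, write 26  <WAW R4: wait I3 write@22>
6) issue 27, read 28, done 29, write 30  <struct: SHIFT busy until I5 writes@26>

cycle = 11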